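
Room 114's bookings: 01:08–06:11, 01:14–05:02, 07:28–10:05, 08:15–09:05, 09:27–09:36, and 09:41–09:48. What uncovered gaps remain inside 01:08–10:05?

Covered (merged): 01:08–06:11, 07:28–10:05.
Uncovered inside 01:08–10:05: 06:11–07:28.

06:11–07:28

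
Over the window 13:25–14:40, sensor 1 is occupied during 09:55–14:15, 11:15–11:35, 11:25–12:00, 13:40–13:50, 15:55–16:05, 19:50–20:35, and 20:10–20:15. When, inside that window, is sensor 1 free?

14:15–14:40

After merging, the occupied span is 09:55–14:15, 15:55–16:05, 19:50–20:35.
Gaps within 13:25–14:40: 14:15–14:40.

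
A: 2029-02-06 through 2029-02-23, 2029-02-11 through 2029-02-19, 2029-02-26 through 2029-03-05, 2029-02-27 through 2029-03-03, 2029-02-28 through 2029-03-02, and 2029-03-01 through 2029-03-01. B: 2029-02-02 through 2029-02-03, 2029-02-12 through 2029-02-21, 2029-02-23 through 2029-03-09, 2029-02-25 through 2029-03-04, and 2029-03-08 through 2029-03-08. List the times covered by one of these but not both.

2029-02-02 through 2029-02-03, 2029-02-06 through 2029-02-11, 2029-02-22 through 2029-02-22, 2029-02-24 through 2029-02-25, 2029-03-06 through 2029-03-09

Merge the first list: 2029-02-06 through 2029-02-23, 2029-02-26 through 2029-03-05.
Merge the second list: 2029-02-02 through 2029-02-03, 2029-02-12 through 2029-02-21, 2029-02-23 through 2029-03-09.
Only in the first: 2029-02-06 through 2029-02-11, 2029-02-22 through 2029-02-22.
Only in the second: 2029-02-02 through 2029-02-03, 2029-02-24 through 2029-02-25, 2029-03-06 through 2029-03-09.
Together these are the periods covered by exactly one.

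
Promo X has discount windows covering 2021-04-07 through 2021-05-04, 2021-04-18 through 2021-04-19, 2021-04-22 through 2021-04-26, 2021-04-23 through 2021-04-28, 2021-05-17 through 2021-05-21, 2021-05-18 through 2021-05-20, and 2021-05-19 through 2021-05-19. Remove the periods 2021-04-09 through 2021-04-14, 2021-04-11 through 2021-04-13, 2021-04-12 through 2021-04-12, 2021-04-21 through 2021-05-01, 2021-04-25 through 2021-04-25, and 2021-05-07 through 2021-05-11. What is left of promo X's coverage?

A, merged: 2021-04-07 through 2021-05-04, 2021-05-17 through 2021-05-21.
B, merged: 2021-04-09 through 2021-04-14, 2021-04-21 through 2021-05-01, 2021-05-07 through 2021-05-11.
2021-04-07 through 2021-05-04 with B removed leaves 2021-04-07 through 2021-04-08, 2021-04-15 through 2021-04-20, 2021-05-02 through 2021-05-04.
2021-05-17 through 2021-05-21 is untouched.

2021-04-07 through 2021-04-08, 2021-04-15 through 2021-04-20, 2021-05-02 through 2021-05-04, 2021-05-17 through 2021-05-21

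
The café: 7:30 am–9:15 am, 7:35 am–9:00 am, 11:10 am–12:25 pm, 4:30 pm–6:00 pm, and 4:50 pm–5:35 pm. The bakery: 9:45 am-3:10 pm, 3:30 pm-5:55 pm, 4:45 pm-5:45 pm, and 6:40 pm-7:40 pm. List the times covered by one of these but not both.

7:30 am-9:15 am, 9:45 am-11:10 am, 12:25 pm-3:10 pm, 3:30 pm-4:30 pm, 5:55 pm-6:00 pm, 6:40 pm-7:40 pm

A, merged: 7:30 am-9:15 am, 11:10 am-12:25 pm, 4:30 pm-6:00 pm.
B, merged: 9:45 am-3:10 pm, 3:30 pm-5:55 pm, 6:40 pm-7:40 pm.
A \ B = 7:30 am-9:15 am, 5:55 pm-6:00 pm.
B \ A = 9:45 am-11:10 am, 12:25 pm-3:10 pm, 3:30 pm-4:30 pm, 6:40 pm-7:40 pm.
Union of the two gives the symmetric difference.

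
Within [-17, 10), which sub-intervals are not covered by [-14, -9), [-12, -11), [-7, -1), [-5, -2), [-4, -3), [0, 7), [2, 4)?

After merging, the occupied span is [-14, -9), [-7, -1), [0, 7).
Uncovered inside [-17, 10): [-17, -14), [-9, -7), [-1, 0), [7, 10).

[-17, -14) ∪ [-9, -7) ∪ [-1, 0) ∪ [7, 10)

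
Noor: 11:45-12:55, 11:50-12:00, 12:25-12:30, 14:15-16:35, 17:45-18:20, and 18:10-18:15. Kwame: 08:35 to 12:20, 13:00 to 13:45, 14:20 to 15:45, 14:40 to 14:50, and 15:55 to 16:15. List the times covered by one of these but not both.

A, merged: 11:45-12:55, 14:15-16:35, 17:45-18:20.
B, merged: 08:35-12:20, 13:00-13:45, 14:20-15:45, 15:55-16:15.
Only in the first: 12:20-12:55, 14:15-14:20, 15:45-15:55, 16:15-16:35, 17:45-18:20.
Only in the second: 08:35-11:45, 13:00-13:45.
Together these are the periods covered by exactly one.

08:35-11:45, 12:20-12:55, 13:00-13:45, 14:15-14:20, 15:45-15:55, 16:15-16:35, 17:45-18:20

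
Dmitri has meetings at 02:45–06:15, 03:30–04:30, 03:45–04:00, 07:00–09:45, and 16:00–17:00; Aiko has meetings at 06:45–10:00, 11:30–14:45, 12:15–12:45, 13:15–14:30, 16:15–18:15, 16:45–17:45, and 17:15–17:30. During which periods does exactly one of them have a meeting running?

Merge the first list: 02:45–06:15, 07:00–09:45, 16:00–17:00.
Merge the second list: 06:45–10:00, 11:30–14:45, 16:15–18:15.
A \ B = 02:45–06:15, 16:00–16:15.
B \ A = 06:45–07:00, 09:45–10:00, 11:30–14:45, 17:00–18:15.
Union of the two gives the symmetric difference.

02:45–06:15, 06:45–07:00, 09:45–10:00, 11:30–14:45, 16:00–16:15, 17:00–18:15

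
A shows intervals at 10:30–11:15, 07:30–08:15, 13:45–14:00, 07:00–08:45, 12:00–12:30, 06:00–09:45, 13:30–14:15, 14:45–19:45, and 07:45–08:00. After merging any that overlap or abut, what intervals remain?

06:00–09:45, 10:30–11:15, 12:00–12:30, 13:30–14:15, 14:45–19:45

Sort by start: 06:00–09:45, 07:00–08:45, 07:30–08:15, 07:45–08:00, 10:30–11:15, 12:00–12:30, 13:30–14:15, 13:45–14:00, 14:45–19:45.
07:00–08:45 overlaps/touches 06:00–09:45 → extend to 06:00–09:45.
07:30–08:15 overlaps/touches 06:00–09:45 → extend to 06:00–09:45.
07:45–08:00 overlaps/touches 06:00–09:45 → extend to 06:00–09:45.
10:30–11:15 is disjoint → start new block.
12:00–12:30 is disjoint → start new block.
13:30–14:15 is disjoint → start new block.
13:45–14:00 overlaps/touches 13:30–14:15 → extend to 13:30–14:15.
14:45–19:45 is disjoint → start new block.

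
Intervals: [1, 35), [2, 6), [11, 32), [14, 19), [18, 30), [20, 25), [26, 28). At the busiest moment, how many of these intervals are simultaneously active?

4

Sweep endpoints in order; track running count of active intervals.
Peak of 4 reached at 18.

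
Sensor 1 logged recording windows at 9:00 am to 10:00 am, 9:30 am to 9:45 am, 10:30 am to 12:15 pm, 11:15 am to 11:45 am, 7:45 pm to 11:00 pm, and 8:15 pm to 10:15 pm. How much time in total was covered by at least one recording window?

6 h

Merged: 9:00 am–10:00 am, 10:30 am–12:15 pm, 7:45 pm–11:00 pm.
Lengths: 1 h + 1 h 45 min + 3 h 15 min = 6 h.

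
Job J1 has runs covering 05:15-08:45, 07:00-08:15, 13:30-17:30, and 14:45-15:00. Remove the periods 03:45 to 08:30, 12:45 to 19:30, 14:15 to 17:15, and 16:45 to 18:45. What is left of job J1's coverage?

08:30-08:45

A, merged: 05:15-08:45, 13:30-17:30.
B, merged: 03:45-08:30, 12:45-19:30.
05:15-08:45 \ B = 08:30-08:45.
13:30-17:30: entirely removed.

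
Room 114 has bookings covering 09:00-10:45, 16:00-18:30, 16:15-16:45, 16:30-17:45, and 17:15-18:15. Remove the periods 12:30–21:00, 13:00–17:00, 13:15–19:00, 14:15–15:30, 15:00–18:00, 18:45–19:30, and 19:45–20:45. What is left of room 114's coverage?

Merge the first list: 09:00–10:45, 16:00–18:30.
Merge the second list: 12:30–21:00.
09:00–10:45: no B overlap → unchanged.
16:00–18:30: fully covered by B → removed.

09:00–10:45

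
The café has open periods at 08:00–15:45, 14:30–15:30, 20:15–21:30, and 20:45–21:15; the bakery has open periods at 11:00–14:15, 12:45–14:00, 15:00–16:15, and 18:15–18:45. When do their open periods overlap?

11:00-14:15, 15:00-15:45

First set merges to 08:00-15:45, 20:15-21:30.
Second set merges to 11:00-14:15, 15:00-16:15, 18:15-18:45.
08:00-15:45 meets the second set on 11:00-14:15, 15:00-15:45.
20:15-21:30: no overlap with the second set.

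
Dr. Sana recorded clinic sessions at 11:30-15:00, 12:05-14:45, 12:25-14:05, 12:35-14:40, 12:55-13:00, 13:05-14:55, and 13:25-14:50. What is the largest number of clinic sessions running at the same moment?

6

Sweep endpoints in order; track running count of active intervals.
Peak of 6 reached at 13:25.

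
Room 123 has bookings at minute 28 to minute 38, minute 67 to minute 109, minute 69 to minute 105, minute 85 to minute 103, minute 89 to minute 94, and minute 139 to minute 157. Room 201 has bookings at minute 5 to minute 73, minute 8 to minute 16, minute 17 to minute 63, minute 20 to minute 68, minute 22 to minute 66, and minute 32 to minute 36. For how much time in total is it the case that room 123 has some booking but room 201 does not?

Merge the first list: minute 28 to minute 38, minute 67 to minute 109, minute 139 to minute 157.
Merge the second list: minute 5 to minute 73.
A \ B = minute 73 to minute 109, minute 139 to minute 157.
Total: 36 minutes + 18 minutes = 54 minutes.

54 minutes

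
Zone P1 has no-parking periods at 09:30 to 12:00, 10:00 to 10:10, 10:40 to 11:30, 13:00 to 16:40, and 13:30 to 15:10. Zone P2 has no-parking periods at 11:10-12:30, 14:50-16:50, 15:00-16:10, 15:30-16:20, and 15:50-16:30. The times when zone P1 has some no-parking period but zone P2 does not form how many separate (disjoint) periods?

First set merges to 09:30-12:00, 13:00-16:40.
Second set merges to 11:10-12:30, 14:50-16:50.
A \ B = 09:30-11:10, 13:00-14:50.
That is 2 disjoint pieces.

2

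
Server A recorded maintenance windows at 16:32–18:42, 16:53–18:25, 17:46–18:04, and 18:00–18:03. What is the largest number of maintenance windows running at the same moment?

At 18:00, 4 of the intervals are simultaneously active.
No point has more.

4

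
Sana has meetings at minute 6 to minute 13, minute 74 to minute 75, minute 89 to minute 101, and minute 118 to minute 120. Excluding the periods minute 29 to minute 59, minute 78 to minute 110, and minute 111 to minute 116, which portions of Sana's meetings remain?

minute 6 to minute 13, minute 74 to minute 75, minute 118 to minute 120

minute 6 to minute 13: nothing removed.
minute 74 to minute 75: nothing removed.
minute 89 to minute 101: entirely removed.
minute 118 to minute 120: nothing removed.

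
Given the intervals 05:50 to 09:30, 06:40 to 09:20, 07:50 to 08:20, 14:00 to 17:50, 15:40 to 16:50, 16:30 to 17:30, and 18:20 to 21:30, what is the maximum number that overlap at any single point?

3

At 07:50, 3 of the intervals are simultaneously active.
No point has more.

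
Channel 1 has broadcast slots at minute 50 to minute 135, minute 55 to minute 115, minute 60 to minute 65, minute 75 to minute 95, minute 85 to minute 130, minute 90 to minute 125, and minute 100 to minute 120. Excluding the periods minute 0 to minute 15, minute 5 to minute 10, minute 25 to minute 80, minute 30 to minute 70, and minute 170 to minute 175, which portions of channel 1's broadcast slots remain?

minute 80 to minute 135

First set merges to minute 50 to minute 135.
Second set merges to minute 0 to minute 15, minute 25 to minute 80, minute 170 to minute 175.
minute 50 to minute 135 \ B = minute 80 to minute 135.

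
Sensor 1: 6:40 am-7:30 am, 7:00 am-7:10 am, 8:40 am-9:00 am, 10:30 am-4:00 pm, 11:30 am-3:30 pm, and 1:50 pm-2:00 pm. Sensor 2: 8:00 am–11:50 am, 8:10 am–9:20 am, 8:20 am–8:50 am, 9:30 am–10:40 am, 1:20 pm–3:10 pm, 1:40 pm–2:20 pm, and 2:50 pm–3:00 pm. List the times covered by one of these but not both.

A, merged: 6:40 am–7:30 am, 8:40 am–9:00 am, 10:30 am–4:00 pm.
B, merged: 8:00 am–11:50 am, 1:20 pm–3:10 pm.
Only in the first: 6:40 am–7:30 am, 11:50 am–1:20 pm, 3:10 pm–4:00 pm.
Only in the second: 8:00 am–8:40 am, 9:00 am–10:30 am.
Together these are the periods covered by exactly one.

6:40 am–7:30 am, 8:00 am–8:40 am, 9:00 am–10:30 am, 11:50 am–1:20 pm, 3:10 pm–4:00 pm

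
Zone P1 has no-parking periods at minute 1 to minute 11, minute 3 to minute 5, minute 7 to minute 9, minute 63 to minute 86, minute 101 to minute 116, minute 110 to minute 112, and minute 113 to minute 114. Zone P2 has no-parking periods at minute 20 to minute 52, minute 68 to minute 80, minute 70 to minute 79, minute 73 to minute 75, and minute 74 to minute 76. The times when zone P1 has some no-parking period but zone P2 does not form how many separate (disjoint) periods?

4

A, merged: minute 1 to minute 11, minute 63 to minute 86, minute 101 to minute 116.
B, merged: minute 20 to minute 52, minute 68 to minute 80.
A \ B = minute 1 to minute 11, minute 63 to minute 68, minute 80 to minute 86, minute 101 to minute 116.
That is 4 disjoint pieces.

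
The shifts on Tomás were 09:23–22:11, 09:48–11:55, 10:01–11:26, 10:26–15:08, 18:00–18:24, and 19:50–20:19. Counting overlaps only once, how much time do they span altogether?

Merged: 09:23-22:11.
Length: 12 h 48 min.

12 h 48 min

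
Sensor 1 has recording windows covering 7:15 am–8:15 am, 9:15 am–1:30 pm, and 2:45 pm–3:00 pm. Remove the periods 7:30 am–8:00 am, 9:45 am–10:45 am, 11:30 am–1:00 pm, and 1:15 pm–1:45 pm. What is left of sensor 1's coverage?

7:15 am-8:15 am with B removed leaves 7:15 am-7:30 am, 8:00 am-8:15 am.
9:15 am-1:30 pm with B removed leaves 9:15 am-9:45 am, 10:45 am-11:30 am, 1:00 pm-1:15 pm.
2:45 pm-3:00 pm is untouched.

7:15 am-7:30 am, 8:00 am-8:15 am, 9:15 am-9:45 am, 10:45 am-11:30 am, 1:00 pm-1:15 pm, 2:45 pm-3:00 pm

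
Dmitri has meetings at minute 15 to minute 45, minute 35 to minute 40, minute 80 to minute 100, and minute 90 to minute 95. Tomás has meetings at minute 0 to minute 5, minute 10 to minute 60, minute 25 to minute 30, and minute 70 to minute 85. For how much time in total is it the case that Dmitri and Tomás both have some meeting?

Merge the first list: minute 15 to minute 45, minute 80 to minute 100.
Merge the second list: minute 0 to minute 5, minute 10 to minute 60, minute 70 to minute 85.
A ∩ B = minute 15 to minute 45, minute 80 to minute 85.
Total: 30 minutes + 5 minutes = 35 minutes.

35 minutes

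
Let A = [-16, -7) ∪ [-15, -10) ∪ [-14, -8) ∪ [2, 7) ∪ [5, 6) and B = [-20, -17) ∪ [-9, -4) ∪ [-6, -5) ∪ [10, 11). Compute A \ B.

Merge the first list: [-16, -7), [2, 7).
Merge the second list: [-20, -17), [-9, -4), [10, 11).
[-16, -7) minus B → [-16, -9).
[2, 7): no B overlap → unchanged.

[-16, -9) ∪ [2, 7)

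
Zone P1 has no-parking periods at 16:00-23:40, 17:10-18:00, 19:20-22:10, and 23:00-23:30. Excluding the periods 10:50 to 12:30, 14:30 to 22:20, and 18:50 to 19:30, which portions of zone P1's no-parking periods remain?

22:20-23:40

Merge the first list: 16:00-23:40.
Merge the second list: 10:50-12:30, 14:30-22:20.
16:00-23:40 minus B → 22:20-23:40.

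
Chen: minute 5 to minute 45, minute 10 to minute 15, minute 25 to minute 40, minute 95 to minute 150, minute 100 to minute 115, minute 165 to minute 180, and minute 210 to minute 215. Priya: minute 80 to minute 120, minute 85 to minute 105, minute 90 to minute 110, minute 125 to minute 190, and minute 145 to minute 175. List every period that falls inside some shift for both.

minute 95 to minute 120, minute 125 to minute 150, minute 165 to minute 180

First set merges to minute 5 to minute 45, minute 95 to minute 150, minute 165 to minute 180, minute 210 to minute 215.
Second set merges to minute 80 to minute 120, minute 125 to minute 190.
minute 5 to minute 45 meets no B interval.
minute 95 to minute 150 ∩ B → minute 95 to minute 120, minute 125 to minute 150.
minute 165 to minute 180 ∩ B → minute 165 to minute 180.
minute 210 to minute 215 meets no B interval.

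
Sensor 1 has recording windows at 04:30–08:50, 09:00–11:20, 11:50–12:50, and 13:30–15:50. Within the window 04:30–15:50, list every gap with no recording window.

08:50-09:00, 11:20-11:50, 12:50-13:30

Covered (merged): 04:30-08:50, 09:00-11:20, 11:50-12:50, 13:30-15:50.
Uncovered inside 04:30-15:50: 08:50-09:00, 11:20-11:50, 12:50-13:30.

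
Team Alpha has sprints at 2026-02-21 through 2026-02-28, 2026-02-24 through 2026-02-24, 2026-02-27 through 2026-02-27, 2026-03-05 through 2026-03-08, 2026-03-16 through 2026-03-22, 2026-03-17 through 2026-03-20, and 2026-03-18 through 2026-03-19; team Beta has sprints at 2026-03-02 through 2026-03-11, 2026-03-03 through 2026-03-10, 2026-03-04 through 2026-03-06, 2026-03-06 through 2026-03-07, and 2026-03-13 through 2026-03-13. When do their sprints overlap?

2026-03-05 through 2026-03-08

A, merged: 2026-02-21 through 2026-02-28, 2026-03-05 through 2026-03-08, 2026-03-16 through 2026-03-22.
B, merged: 2026-03-02 through 2026-03-11, 2026-03-13 through 2026-03-13.
2026-02-21 through 2026-02-28 falls entirely outside B.
2026-03-05 through 2026-03-08 overlaps B on 2026-03-05 through 2026-03-08.
2026-03-16 through 2026-03-22 falls entirely outside B.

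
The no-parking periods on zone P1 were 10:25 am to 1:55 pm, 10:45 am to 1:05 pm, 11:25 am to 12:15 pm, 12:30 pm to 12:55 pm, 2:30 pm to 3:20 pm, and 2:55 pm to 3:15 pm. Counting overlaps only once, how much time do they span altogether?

4 h 20 min

Merged: 10:25 am–1:55 pm, 2:30 pm–3:20 pm.
Lengths: 3 h 30 min + 50 min = 4 h 20 min.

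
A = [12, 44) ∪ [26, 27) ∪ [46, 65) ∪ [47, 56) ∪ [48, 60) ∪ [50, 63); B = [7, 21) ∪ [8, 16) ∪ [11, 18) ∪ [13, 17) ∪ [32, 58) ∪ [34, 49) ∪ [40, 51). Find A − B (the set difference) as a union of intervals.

Merge the first list: [12, 44), [46, 65).
Merge the second list: [7, 21), [32, 58).
[12, 44) minus B → [21, 32).
[46, 65) minus B → [58, 65).

[21, 32) ∪ [58, 65)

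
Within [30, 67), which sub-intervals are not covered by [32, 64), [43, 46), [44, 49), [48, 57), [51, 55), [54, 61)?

After merging, the occupied span is [32, 64).
Uncovered inside [30, 67): [30, 32), [64, 67).

[30, 32) ∪ [64, 67)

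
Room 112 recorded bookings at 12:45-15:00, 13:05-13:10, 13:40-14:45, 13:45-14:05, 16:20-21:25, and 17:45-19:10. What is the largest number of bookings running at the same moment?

3

Sweep endpoints in order; track running count of active intervals.
Peak of 3 reached at 13:45.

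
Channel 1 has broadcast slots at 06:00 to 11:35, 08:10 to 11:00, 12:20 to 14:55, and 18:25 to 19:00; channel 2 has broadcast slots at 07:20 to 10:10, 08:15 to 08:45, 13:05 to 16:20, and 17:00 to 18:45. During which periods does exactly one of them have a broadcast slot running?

06:00–07:20, 10:10–11:35, 12:20–13:05, 14:55–16:20, 17:00–18:25, 18:45–19:00

A, merged: 06:00–11:35, 12:20–14:55, 18:25–19:00.
B, merged: 07:20–10:10, 13:05–16:20, 17:00–18:45.
A but not B: 06:00–07:20, 10:10–11:35, 12:20–13:05, 18:45–19:00.
B but not A: 14:55–16:20, 17:00–18:25.
Combining gives A △ B.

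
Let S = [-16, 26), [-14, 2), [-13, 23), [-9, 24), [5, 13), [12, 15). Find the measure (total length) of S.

Merged: [-16, 26).
Length: 42.

42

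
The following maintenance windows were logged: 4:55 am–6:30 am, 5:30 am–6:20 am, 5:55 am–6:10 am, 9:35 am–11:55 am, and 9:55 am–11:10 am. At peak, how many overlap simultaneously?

3

Walk the sorted start/end points keeping a running depth.
The depth first hits 3 at 5:55 am.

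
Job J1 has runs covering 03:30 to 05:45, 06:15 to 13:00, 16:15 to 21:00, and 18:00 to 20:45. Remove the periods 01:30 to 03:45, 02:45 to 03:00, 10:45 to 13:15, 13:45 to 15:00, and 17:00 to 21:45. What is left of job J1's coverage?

Merge the first list: 03:30–05:45, 06:15–13:00, 16:15–21:00.
Merge the second list: 01:30–03:45, 10:45–13:15, 13:45–15:00, 17:00–21:45.
03:30–05:45 with B removed leaves 03:45–05:45.
06:15–13:00 with B removed leaves 06:15–10:45.
16:15–21:00 with B removed leaves 16:15–17:00.

03:45–05:45, 06:15–10:45, 16:15–17:00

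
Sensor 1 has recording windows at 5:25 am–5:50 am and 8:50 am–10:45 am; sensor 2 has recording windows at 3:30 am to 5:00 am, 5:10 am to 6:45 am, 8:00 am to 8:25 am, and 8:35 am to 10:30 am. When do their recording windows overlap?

5:25 am–5:50 am overlaps B on 5:25 am–5:50 am.
8:50 am–10:45 am overlaps B on 8:50 am–10:30 am.

5:25 am–5:50 am, 8:50 am–10:30 am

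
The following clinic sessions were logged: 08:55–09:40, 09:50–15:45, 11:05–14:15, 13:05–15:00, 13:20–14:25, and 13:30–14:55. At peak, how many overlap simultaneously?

5

At 13:30, 5 of the intervals are simultaneously active.
No point has more.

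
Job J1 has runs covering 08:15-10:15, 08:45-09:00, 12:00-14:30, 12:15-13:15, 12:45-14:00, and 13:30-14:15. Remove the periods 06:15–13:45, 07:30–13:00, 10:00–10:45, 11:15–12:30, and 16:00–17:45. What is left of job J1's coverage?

A, merged: 08:15–10:15, 12:00–14:30.
B, merged: 06:15–13:45, 16:00–17:45.
08:15–10:15 lies entirely inside B → drops out.
12:00–14:30 with B removed leaves 13:45–14:30.

13:45–14:30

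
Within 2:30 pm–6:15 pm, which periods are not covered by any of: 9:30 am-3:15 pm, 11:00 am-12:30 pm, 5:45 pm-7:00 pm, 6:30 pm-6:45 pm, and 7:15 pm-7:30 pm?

3:15 pm–5:45 pm

After merging, the occupied span is 9:30 am–3:15 pm, 5:45 pm–7:00 pm, 7:15 pm–7:30 pm.
Complement within 2:30 pm–6:15 pm: 3:15 pm–5:45 pm.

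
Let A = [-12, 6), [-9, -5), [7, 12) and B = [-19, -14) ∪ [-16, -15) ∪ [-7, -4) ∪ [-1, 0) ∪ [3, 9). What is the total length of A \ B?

First set merges to [-12, 6), [7, 12).
Second set merges to [-19, -14), [-7, -4), [-1, 0), [3, 9).
A \ B = [-12, -7), [-4, -1), [0, 3), [9, 12).
Total: 5 + 3 + 3 + 3 = 14.

14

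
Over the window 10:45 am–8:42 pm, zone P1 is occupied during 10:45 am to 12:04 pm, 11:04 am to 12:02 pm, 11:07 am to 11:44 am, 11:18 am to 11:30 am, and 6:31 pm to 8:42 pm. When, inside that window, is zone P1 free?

The merged coverage is 10:45 am–12:04 pm, 6:31 pm–8:42 pm.
Complement within 10:45 am–8:42 pm: 12:04 pm–6:31 pm.

12:04 pm–6:31 pm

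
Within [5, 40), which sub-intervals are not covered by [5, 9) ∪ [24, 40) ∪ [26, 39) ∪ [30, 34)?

The merged coverage is [5, 9), [24, 40).
Gaps within [5, 40): [9, 24).

[9, 24)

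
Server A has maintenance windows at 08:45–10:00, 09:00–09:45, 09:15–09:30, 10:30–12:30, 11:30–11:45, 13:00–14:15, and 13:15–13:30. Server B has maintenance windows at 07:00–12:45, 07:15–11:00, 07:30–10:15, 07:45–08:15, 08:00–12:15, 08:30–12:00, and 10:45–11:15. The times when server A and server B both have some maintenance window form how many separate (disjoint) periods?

Merge the first list: 08:45–10:00, 10:30–12:30, 13:00–14:15.
Merge the second list: 07:00–12:45.
A ∩ B = 08:45–10:00, 10:30–12:30.
That is 2 disjoint pieces.

2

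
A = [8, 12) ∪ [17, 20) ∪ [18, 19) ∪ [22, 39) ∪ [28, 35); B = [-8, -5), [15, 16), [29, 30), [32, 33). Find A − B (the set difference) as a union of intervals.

First set merges to [8, 12), [17, 20), [22, 39).
[8, 12) is untouched.
[17, 20) is untouched.
[22, 39) with B removed leaves [22, 29), [30, 32), [33, 39).

[8, 12) ∪ [17, 20) ∪ [22, 29) ∪ [30, 32) ∪ [33, 39)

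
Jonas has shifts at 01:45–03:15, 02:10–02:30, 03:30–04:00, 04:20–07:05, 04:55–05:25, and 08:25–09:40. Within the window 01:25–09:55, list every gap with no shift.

Covered (merged): 01:45-03:15, 03:30-04:00, 04:20-07:05, 08:25-09:40.
Gaps within 01:25-09:55: 01:25-01:45, 03:15-03:30, 04:00-04:20, 07:05-08:25, 09:40-09:55.

01:25-01:45, 03:15-03:30, 04:00-04:20, 07:05-08:25, 09:40-09:55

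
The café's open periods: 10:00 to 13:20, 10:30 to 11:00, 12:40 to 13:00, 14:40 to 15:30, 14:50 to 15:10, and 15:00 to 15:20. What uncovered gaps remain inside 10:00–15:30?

13:20–14:40

The merged coverage is 10:00–13:20, 14:40–15:30.
Uncovered inside 10:00–15:30: 13:20–14:40.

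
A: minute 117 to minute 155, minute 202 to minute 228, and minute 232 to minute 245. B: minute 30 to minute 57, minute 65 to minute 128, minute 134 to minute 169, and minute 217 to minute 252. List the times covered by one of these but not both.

A \ B = minute 128 to minute 134, minute 202 to minute 217.
B \ A = minute 30 to minute 57, minute 65 to minute 117, minute 155 to minute 169, minute 228 to minute 232, minute 245 to minute 252.
Union of the two gives the symmetric difference.

minute 30 to minute 57, minute 65 to minute 117, minute 128 to minute 134, minute 155 to minute 169, minute 202 to minute 217, minute 228 to minute 232, minute 245 to minute 252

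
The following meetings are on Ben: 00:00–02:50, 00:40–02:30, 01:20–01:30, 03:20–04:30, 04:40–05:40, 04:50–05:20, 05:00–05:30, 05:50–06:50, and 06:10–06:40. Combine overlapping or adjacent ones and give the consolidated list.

00:40-02:30 overlaps/touches 00:00-02:50 → extend to 00:00-02:50.
01:20-01:30 overlaps/touches 00:00-02:50 → extend to 00:00-02:50.
03:20-04:30 is disjoint → start new block.
04:40-05:40 is disjoint → start new block.
04:50-05:20 overlaps/touches 04:40-05:40 → extend to 04:40-05:40.
05:00-05:30 overlaps/touches 04:40-05:40 → extend to 04:40-05:40.
05:50-06:50 is disjoint → start new block.
06:10-06:40 overlaps/touches 05:50-06:50 → extend to 05:50-06:50.

00:00-02:50, 03:20-04:30, 04:40-05:40, 05:50-06:50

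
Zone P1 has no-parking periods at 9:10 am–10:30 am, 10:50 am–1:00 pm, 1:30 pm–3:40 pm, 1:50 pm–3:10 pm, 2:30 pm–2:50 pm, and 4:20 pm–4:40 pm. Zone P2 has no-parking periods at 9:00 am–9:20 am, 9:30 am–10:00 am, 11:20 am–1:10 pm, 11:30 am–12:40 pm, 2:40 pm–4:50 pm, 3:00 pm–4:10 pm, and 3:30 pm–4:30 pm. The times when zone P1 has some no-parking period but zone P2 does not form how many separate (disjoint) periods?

4

Merge the first list: 9:10 am–10:30 am, 10:50 am–1:00 pm, 1:30 pm–3:40 pm, 4:20 pm–4:40 pm.
Merge the second list: 9:00 am–9:20 am, 9:30 am–10:00 am, 11:20 am–1:10 pm, 2:40 pm–4:50 pm.
A \ B = 9:20 am–9:30 am, 10:00 am–10:30 am, 10:50 am–11:20 am, 1:30 pm–2:40 pm.
That is 4 disjoint pieces.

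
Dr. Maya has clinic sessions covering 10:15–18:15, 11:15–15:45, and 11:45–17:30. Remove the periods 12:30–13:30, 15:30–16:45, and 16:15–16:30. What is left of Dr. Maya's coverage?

10:15-12:30, 13:30-15:30, 16:45-18:15

First set merges to 10:15-18:15.
Second set merges to 12:30-13:30, 15:30-16:45.
10:15-18:15 minus B → 10:15-12:30, 13:30-15:30, 16:45-18:15.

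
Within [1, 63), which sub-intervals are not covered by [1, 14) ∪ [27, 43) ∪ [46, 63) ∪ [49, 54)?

After merging, the occupied span is [1, 14), [27, 43), [46, 63).
Gaps within [1, 63): [14, 27), [43, 46).

[14, 27) ∪ [43, 46)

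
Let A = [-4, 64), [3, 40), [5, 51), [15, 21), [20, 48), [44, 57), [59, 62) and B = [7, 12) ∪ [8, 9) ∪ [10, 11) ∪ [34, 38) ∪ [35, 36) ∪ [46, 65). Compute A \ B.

[-4, 7) ∪ [12, 34) ∪ [38, 46)

Merge the first list: [-4, 64).
Merge the second list: [7, 12), [34, 38), [46, 65).
[-4, 64) minus B → [-4, 7), [12, 34), [38, 46).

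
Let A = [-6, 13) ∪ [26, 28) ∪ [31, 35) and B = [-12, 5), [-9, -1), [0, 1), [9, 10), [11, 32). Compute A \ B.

Merge the second list: [-12, 5), [9, 10), [11, 32).
[-6, 13) with B removed leaves [5, 9), [10, 11).
[26, 28) lies entirely inside B → drops out.
[31, 35) with B removed leaves [32, 35).

[5, 9) ∪ [10, 11) ∪ [32, 35)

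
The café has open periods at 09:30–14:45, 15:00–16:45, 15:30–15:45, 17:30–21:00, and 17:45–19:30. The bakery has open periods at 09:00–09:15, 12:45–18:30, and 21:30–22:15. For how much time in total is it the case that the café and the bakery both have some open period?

A, merged: 09:30–14:45, 15:00–16:45, 17:30–21:00.
A ∩ B = 12:45–14:45, 15:00–16:45, 17:30–18:30.
Total: 2 h + 1 h 45 min + 1 h = 4 h 45 min.

4 h 45 min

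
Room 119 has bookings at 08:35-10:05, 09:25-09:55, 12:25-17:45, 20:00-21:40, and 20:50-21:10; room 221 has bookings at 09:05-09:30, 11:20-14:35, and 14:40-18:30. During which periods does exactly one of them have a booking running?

08:35–09:05, 09:30–10:05, 11:20–12:25, 14:35–14:40, 17:45–18:30, 20:00–21:40

First set merges to 08:35–10:05, 12:25–17:45, 20:00–21:40.
A \ B = 08:35–09:05, 09:30–10:05, 14:35–14:40, 20:00–21:40.
B \ A = 11:20–12:25, 17:45–18:30.
Union of the two gives the symmetric difference.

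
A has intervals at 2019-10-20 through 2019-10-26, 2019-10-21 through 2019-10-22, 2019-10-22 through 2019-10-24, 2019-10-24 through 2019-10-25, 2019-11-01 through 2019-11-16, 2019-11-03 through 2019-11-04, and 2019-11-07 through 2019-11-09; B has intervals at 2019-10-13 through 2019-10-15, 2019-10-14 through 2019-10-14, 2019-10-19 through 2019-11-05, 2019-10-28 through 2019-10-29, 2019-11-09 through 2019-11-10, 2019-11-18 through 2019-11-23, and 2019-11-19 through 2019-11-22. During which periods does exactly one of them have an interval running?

A, merged: 2019-10-20 through 2019-10-26, 2019-11-01 through 2019-11-16.
B, merged: 2019-10-13 through 2019-10-15, 2019-10-19 through 2019-11-05, 2019-11-09 through 2019-11-10, 2019-11-18 through 2019-11-23.
Only in the first: 2019-11-06 through 2019-11-08, 2019-11-11 through 2019-11-16.
Only in the second: 2019-10-13 through 2019-10-15, 2019-10-19 through 2019-10-19, 2019-10-27 through 2019-10-31, 2019-11-18 through 2019-11-23.
Together these are the periods covered by exactly one.

2019-10-13 through 2019-10-15, 2019-10-19 through 2019-10-19, 2019-10-27 through 2019-10-31, 2019-11-06 through 2019-11-08, 2019-11-11 through 2019-11-16, 2019-11-18 through 2019-11-23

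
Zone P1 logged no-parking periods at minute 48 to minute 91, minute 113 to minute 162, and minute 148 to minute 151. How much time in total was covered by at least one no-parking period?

Merged: minute 48 to minute 91, minute 113 to minute 162.
Lengths: 43 minutes + 49 minutes = 92 minutes.

92 minutes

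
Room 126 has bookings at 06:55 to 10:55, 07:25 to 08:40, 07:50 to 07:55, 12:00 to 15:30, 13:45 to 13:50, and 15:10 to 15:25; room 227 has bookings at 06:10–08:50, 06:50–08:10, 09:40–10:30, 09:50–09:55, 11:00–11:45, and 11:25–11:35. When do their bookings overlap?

A, merged: 06:55-10:55, 12:00-15:30.
B, merged: 06:10-08:50, 09:40-10:30, 11:00-11:45.
06:55-10:55 ∩ B → 06:55-08:50, 09:40-10:30.
12:00-15:30 meets no B interval.

06:55-08:50, 09:40-10:30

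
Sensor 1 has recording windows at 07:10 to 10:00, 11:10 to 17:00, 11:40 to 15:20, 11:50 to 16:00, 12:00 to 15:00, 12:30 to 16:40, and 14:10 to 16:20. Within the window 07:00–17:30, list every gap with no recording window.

07:00-07:10, 10:00-11:10, 17:00-17:30

After merging, the occupied span is 07:10-10:00, 11:10-17:00.
Uncovered inside 07:00-17:30: 07:00-07:10, 10:00-11:10, 17:00-17:30.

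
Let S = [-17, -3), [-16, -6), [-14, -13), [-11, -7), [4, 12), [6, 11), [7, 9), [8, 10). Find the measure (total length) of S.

22

Merged: [-17, -3), [4, 12).
Lengths: 14 + 8 = 22.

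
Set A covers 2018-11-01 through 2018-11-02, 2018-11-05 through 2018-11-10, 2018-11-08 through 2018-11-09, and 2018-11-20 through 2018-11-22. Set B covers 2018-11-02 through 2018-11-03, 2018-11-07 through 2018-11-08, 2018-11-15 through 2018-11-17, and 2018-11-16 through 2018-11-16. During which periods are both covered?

First set merges to 2018-11-01 through 2018-11-02, 2018-11-05 through 2018-11-10, 2018-11-20 through 2018-11-22.
Second set merges to 2018-11-02 through 2018-11-03, 2018-11-07 through 2018-11-08, 2018-11-15 through 2018-11-17.
2018-11-01 through 2018-11-02 meets the second set on 2018-11-02 through 2018-11-02.
2018-11-05 through 2018-11-10 meets the second set on 2018-11-07 through 2018-11-08.
2018-11-20 through 2018-11-22: no overlap with the second set.

2018-11-02 through 2018-11-02, 2018-11-07 through 2018-11-08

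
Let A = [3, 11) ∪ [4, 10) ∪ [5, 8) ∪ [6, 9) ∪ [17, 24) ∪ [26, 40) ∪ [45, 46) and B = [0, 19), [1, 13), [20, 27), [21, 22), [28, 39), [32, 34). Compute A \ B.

[19, 20) ∪ [27, 28) ∪ [39, 40) ∪ [45, 46)

A, merged: [3, 11), [17, 24), [26, 40), [45, 46).
B, merged: [0, 19), [20, 27), [28, 39).
[3, 11) lies entirely inside B → drops out.
[17, 24) with B removed leaves [19, 20).
[26, 40) with B removed leaves [27, 28), [39, 40).
[45, 46) is untouched.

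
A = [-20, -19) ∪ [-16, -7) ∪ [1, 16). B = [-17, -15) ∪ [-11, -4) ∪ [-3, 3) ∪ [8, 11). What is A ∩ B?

[-20, -19): no overlap with the second set.
[-16, -7) meets the second set on [-16, -15), [-11, -7).
[1, 16) meets the second set on [1, 3), [8, 11).

[-16, -15) ∪ [-11, -7) ∪ [1, 3) ∪ [8, 11)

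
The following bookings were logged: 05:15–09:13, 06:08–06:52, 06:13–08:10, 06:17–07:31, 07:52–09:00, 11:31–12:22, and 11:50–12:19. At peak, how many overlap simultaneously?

Walk the sorted start/end points keeping a running depth.
The depth first hits 4 at 06:17.

4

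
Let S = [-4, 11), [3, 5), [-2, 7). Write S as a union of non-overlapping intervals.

Sort by start: [-4, 11), [-2, 7), [3, 5).
[-2, 7) overlaps/touches [-4, 11) → extend to [-4, 11).
[3, 5) overlaps/touches [-4, 11) → extend to [-4, 11).

[-4, 11)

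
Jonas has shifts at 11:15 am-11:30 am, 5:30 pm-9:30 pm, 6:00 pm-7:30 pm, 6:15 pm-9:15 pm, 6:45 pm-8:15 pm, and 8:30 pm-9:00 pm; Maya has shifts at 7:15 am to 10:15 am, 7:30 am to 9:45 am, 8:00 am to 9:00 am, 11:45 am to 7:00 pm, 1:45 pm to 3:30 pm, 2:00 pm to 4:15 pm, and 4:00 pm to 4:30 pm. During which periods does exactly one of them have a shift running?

7:15 am–10:15 am, 11:15 am–11:30 am, 11:45 am–5:30 pm, 7:00 pm–9:30 pm

Merge the first list: 11:15 am–11:30 am, 5:30 pm–9:30 pm.
Merge the second list: 7:15 am–10:15 am, 11:45 am–7:00 pm.
A \ B = 11:15 am–11:30 am, 7:00 pm–9:30 pm.
B \ A = 7:15 am–10:15 am, 11:45 am–5:30 pm.
Union of the two gives the symmetric difference.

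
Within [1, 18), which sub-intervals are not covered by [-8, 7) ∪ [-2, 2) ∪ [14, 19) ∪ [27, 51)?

The merged coverage is [-8, 7), [14, 19), [27, 51).
Gaps within [1, 18): [7, 14).

[7, 14)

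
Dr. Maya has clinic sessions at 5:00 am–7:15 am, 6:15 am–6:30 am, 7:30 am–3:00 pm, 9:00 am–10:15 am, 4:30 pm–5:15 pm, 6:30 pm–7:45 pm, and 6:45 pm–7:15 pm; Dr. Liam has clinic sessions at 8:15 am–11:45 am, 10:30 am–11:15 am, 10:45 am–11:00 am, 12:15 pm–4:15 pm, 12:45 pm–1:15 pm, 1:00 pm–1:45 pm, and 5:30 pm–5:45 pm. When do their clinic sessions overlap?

8:15 am-11:45 am, 12:15 pm-3:00 pm

Merge the first list: 5:00 am-7:15 am, 7:30 am-3:00 pm, 4:30 pm-5:15 pm, 6:30 pm-7:45 pm.
Merge the second list: 8:15 am-11:45 am, 12:15 pm-4:15 pm, 5:30 pm-5:45 pm.
5:00 am-7:15 am falls entirely outside B.
7:30 am-3:00 pm overlaps B on 8:15 am-11:45 am, 12:15 pm-3:00 pm.
4:30 pm-5:15 pm falls entirely outside B.
6:30 pm-7:45 pm falls entirely outside B.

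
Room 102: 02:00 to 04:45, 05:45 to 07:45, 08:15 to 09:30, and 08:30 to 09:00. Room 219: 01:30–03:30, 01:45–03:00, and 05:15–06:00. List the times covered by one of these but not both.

First set merges to 02:00-04:45, 05:45-07:45, 08:15-09:30.
Second set merges to 01:30-03:30, 05:15-06:00.
Only in the first: 03:30-04:45, 06:00-07:45, 08:15-09:30.
Only in the second: 01:30-02:00, 05:15-05:45.
Together these are the periods covered by exactly one.

01:30-02:00, 03:30-04:45, 05:15-05:45, 06:00-07:45, 08:15-09:30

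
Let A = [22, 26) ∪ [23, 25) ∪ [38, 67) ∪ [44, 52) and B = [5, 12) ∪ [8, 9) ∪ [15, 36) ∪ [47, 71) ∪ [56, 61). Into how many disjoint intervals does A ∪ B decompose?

First set merges to [22, 26), [38, 67).
Second set merges to [5, 12), [15, 36), [47, 71).
A ∪ B = [5, 12), [15, 36), [38, 71).
That is 3 disjoint pieces.

3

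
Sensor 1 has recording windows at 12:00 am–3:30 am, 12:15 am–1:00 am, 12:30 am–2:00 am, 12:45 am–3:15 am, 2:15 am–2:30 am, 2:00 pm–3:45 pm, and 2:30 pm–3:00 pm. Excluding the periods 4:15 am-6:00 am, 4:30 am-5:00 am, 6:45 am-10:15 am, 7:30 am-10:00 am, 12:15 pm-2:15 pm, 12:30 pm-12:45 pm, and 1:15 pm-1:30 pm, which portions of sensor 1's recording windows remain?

12:00 am-3:30 am, 2:15 pm-3:45 pm

Merge the first list: 12:00 am-3:30 am, 2:00 pm-3:45 pm.
Merge the second list: 4:15 am-6:00 am, 6:45 am-10:15 am, 12:15 pm-2:15 pm.
12:00 am-3:30 am: no B overlap → unchanged.
2:00 pm-3:45 pm minus B → 2:15 pm-3:45 pm.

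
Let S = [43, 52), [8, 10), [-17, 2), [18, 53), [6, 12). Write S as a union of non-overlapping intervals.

[-17, 2) ∪ [6, 12) ∪ [18, 53)

Sort by start: [-17, 2), [6, 12), [8, 10), [18, 53), [43, 52).
[6, 12) is disjoint → start new block.
[8, 10) overlaps/touches [6, 12) → extend to [6, 12).
[18, 53) is disjoint → start new block.
[43, 52) overlaps/touches [18, 53) → extend to [18, 53).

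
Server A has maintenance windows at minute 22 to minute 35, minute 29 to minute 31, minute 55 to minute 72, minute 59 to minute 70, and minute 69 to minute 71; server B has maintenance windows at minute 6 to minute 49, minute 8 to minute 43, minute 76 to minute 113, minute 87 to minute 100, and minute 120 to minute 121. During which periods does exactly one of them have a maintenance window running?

minute 6 to minute 22, minute 35 to minute 49, minute 55 to minute 72, minute 76 to minute 113, minute 120 to minute 121

First set merges to minute 22 to minute 35, minute 55 to minute 72.
Second set merges to minute 6 to minute 49, minute 76 to minute 113, minute 120 to minute 121.
A \ B = minute 55 to minute 72.
B \ A = minute 6 to minute 22, minute 35 to minute 49, minute 76 to minute 113, minute 120 to minute 121.
Union of the two gives the symmetric difference.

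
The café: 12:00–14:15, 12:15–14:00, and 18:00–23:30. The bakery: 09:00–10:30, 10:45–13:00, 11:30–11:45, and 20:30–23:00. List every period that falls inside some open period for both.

Merge the first list: 12:00–14:15, 18:00–23:30.
Merge the second list: 09:00–10:30, 10:45–13:00, 20:30–23:00.
12:00–14:15 overlaps B on 12:00–13:00.
18:00–23:30 overlaps B on 20:30–23:00.

12:00–13:00, 20:30–23:00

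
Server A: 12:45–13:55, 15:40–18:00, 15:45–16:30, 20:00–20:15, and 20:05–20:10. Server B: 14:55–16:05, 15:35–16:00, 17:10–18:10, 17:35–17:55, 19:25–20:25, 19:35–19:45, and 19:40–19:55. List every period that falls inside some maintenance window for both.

First set merges to 12:45–13:55, 15:40–18:00, 20:00–20:15.
Second set merges to 14:55–16:05, 17:10–18:10, 19:25–20:25.
12:45–13:55: no overlap with the second set.
15:40–18:00 meets the second set on 15:40–16:05, 17:10–18:00.
20:00–20:15 meets the second set on 20:00–20:15.

15:40–16:05, 17:10–18:00, 20:00–20:15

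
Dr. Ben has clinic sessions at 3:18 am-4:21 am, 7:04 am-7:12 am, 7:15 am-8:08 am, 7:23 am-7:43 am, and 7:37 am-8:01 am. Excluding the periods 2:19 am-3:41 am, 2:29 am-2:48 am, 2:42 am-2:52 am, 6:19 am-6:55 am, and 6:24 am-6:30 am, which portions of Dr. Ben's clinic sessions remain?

First set merges to 3:18 am-4:21 am, 7:04 am-7:12 am, 7:15 am-8:08 am.
Second set merges to 2:19 am-3:41 am, 6:19 am-6:55 am.
3:18 am-4:21 am \ B = 3:41 am-4:21 am.
7:04 am-7:12 am: nothing removed.
7:15 am-8:08 am: nothing removed.

3:41 am-4:21 am, 7:04 am-7:12 am, 7:15 am-8:08 am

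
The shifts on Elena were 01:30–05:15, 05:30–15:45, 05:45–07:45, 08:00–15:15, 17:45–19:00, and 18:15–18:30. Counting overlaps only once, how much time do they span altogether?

15 h 15 min

Merged: 01:30–05:15, 05:30–15:45, 17:45–19:00.
Lengths: 3 h 45 min + 10 h 15 min + 1 h 15 min = 15 h 15 min.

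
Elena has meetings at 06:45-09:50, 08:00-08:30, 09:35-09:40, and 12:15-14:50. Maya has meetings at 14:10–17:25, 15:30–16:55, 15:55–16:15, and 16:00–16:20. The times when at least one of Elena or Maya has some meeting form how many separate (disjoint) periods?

Merge the first list: 06:45-09:50, 12:15-14:50.
Merge the second list: 14:10-17:25.
A ∪ B = 06:45-09:50, 12:15-17:25.
That is 2 disjoint pieces.

2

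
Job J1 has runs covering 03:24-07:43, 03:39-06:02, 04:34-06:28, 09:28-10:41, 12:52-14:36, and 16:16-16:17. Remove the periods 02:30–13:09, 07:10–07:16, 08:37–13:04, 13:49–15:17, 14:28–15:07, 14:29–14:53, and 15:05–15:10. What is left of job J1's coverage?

13:09–13:49, 16:16–16:17

A, merged: 03:24–07:43, 09:28–10:41, 12:52–14:36, 16:16–16:17.
B, merged: 02:30–13:09, 13:49–15:17.
03:24–07:43 lies entirely inside B → drops out.
09:28–10:41 lies entirely inside B → drops out.
12:52–14:36 with B removed leaves 13:09–13:49.
16:16–16:17 is untouched.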